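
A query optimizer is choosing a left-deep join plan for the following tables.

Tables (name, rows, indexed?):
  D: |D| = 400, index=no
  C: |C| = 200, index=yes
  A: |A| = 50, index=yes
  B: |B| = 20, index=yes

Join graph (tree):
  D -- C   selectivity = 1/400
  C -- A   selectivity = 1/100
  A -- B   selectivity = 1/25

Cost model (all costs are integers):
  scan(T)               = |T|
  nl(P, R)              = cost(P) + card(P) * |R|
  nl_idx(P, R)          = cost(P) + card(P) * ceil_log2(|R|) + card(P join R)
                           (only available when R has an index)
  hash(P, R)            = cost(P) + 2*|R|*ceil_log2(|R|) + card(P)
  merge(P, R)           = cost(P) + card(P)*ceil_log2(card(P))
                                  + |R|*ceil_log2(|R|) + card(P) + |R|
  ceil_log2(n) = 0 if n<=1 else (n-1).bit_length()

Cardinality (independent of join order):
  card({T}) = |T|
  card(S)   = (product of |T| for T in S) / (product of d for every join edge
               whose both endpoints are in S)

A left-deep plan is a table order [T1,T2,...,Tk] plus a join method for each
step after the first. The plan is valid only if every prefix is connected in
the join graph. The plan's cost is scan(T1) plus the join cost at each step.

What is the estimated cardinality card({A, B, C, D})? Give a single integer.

80

Tables in S: A(50), B(20), C(200), D(400)
Edges inside S: D-C(d=400), C-A(d=100), A-B(d=25)
numerator = 50 * 20 * 200 * 400 = 80000000
denominator = 400 * 100 * 25 = 1000000
card(S) = 80000000 / 1000000 = 80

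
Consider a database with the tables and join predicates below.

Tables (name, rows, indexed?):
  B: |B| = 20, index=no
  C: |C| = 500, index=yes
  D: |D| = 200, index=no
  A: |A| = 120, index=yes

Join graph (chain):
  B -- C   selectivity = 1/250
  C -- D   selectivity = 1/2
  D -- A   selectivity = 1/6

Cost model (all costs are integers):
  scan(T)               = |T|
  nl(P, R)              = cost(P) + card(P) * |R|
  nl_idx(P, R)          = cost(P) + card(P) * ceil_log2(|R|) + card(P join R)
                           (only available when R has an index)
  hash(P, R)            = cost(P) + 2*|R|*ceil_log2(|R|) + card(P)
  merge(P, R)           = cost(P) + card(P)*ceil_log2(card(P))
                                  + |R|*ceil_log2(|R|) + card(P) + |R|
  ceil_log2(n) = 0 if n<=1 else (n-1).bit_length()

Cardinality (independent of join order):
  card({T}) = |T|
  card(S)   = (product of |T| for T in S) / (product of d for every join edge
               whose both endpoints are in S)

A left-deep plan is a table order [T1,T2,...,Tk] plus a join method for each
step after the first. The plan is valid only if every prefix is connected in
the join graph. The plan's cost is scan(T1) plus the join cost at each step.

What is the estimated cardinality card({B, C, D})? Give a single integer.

4000

Tables in S: B(20), C(500), D(200)
Edges inside S: B-C(d=250), C-D(d=2)
numerator = 20 * 500 * 200 = 2000000
denominator = 250 * 2 = 500
card(S) = 2000000 / 500 = 4000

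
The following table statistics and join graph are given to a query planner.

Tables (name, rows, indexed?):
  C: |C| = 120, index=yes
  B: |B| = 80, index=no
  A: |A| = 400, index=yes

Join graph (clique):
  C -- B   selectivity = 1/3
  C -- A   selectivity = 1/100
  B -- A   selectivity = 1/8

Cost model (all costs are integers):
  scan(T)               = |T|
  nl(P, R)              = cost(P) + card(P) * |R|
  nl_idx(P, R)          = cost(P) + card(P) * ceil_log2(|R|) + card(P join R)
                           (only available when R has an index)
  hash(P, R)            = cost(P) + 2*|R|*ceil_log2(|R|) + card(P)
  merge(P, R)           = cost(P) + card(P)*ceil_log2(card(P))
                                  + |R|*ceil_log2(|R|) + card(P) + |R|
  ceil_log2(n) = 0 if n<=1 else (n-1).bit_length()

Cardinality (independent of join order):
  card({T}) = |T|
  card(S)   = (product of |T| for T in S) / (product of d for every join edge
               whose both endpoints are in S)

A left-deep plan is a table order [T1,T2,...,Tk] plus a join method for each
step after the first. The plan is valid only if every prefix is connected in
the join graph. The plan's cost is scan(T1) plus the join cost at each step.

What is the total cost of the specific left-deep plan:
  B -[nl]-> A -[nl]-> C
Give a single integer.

512080

step 1: scan B: cost=80, card=80
step 2: join A via nl
    card(P join A) = 80*400/(8) = 4000
    cost = 80 + 80*400 = 32080
step 3: join C via nl
    card(P join C) = 4000*120/(3*100) = 1600
    cost = 32080 + 4000*120 = 512080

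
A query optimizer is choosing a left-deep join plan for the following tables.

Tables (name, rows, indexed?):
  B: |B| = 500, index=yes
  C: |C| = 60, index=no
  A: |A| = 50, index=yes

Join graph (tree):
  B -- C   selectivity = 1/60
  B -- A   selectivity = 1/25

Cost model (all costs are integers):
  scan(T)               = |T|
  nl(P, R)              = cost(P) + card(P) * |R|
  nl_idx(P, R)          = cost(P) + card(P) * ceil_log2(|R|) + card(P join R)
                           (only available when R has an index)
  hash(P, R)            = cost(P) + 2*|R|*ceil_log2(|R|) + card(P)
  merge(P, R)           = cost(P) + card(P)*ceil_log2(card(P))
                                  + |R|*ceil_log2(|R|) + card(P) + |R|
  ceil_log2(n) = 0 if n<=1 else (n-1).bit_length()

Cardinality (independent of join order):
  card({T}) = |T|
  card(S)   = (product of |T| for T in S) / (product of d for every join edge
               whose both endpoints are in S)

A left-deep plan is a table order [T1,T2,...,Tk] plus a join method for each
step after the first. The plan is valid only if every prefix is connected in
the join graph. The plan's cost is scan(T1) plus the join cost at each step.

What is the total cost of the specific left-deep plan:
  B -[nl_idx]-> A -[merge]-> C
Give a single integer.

15920

step 1: scan B: cost=500, card=500
step 2: join A via nl_idx
    card(P join A) = 500*50/(25) = 1000
    cost = 500 + 500*6 + 1000 = 4500
step 3: join C via merge
    card(P join C) = 1000*60/(60) = 1000
    cost = 4500 + 1000*10 + 60*6 + 1000 + 60 = 15920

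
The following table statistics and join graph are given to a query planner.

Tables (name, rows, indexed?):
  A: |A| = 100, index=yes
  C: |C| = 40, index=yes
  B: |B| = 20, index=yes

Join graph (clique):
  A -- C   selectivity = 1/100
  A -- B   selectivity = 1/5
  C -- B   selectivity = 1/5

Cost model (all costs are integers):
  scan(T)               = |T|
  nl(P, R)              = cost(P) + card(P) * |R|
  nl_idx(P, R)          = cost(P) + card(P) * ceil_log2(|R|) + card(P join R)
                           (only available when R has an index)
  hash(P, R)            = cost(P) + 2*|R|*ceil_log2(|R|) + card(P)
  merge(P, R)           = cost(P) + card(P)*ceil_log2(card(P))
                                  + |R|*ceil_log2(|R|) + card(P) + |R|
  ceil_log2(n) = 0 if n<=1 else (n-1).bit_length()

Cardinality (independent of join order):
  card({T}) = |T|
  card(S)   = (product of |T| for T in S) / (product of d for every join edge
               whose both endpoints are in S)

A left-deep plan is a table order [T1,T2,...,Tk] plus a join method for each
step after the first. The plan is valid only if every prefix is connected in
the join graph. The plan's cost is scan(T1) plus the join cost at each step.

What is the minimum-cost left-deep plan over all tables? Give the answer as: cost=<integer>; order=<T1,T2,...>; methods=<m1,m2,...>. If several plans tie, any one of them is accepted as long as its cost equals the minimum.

cost=592; order=C,A,B; methods=nl_idx,nl_idx

Selinger DP (subsets sized 1..n):
  {A}: scan cost=100, card=100
  {C}: scan cost=40, card=40
  {B}: scan cost=20, card=20
  {AC}: card=40; try (A,nl_idx)→360, (C,hash)→680, (C,nl_idx)→740, (A,merge)→1120, (C,merge)→1180, (A,hash)→1480 …(+2); best=360 via (A,nl_idx)
  {AB}: card=400; try (B,hash)→400, (A,nl_idx)→560, (A,merge)→940, (B,nl_idx)→1000, (B,merge)→1020, (A,hash)→1440 …(+2); best=400 via (B,hash)
  {BC}: card=160; try (B,hash)→280, (C,nl_idx)→300, (B,nl_idx)→400, (C,merge)→420, (B,merge)→440, (C,hash)→520 …(+2); best=280 via (B,hash)
  {ABC}: card=32; try (B,nl_idx)→592, (B,hash)→600, (B,merge)→760, (B,nl)→1160, (C,hash)→1280, (A,nl_idx)→1432 …(+6); best=592 via (B,nl_idx)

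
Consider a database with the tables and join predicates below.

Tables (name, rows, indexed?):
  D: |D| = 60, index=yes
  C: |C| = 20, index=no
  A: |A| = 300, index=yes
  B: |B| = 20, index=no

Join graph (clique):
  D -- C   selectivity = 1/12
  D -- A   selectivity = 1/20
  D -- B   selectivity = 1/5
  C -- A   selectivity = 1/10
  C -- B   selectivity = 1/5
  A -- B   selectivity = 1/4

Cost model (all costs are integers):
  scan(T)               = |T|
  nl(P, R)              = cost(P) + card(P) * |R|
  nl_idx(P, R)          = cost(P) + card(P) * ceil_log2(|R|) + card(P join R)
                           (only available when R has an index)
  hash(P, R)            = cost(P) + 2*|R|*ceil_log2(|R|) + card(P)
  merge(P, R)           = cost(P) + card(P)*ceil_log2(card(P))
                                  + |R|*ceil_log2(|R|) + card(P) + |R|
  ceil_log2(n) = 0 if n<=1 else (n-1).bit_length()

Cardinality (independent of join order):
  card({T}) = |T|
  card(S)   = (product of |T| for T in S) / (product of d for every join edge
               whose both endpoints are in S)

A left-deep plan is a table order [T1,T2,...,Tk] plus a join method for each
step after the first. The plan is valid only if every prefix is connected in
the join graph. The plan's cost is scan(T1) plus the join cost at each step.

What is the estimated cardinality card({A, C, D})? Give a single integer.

150

Tables in S: A(300), C(20), D(60)
Edges inside S: D-C(d=12), D-A(d=20), C-A(d=10)
numerator = 300 * 20 * 60 = 360000
denominator = 12 * 20 * 10 = 2400
card(S) = 360000 / 2400 = 150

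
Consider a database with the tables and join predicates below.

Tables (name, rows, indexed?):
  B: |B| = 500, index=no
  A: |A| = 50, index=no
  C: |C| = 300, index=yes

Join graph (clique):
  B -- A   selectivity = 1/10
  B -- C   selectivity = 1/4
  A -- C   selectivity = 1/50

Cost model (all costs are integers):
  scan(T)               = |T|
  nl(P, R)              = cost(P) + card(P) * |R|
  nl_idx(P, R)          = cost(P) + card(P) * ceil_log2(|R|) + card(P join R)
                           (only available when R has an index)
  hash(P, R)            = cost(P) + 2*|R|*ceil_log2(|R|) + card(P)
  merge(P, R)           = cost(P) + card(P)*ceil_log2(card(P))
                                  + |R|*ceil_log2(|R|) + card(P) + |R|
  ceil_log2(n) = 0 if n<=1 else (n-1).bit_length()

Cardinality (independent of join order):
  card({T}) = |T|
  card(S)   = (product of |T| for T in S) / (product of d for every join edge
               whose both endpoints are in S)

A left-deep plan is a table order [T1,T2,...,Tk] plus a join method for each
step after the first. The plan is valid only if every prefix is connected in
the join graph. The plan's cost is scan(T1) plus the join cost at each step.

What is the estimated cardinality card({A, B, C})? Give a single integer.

Tables in S: A(50), B(500), C(300)
Edges inside S: B-A(d=10), B-C(d=4), A-C(d=50)
numerator = 50 * 500 * 300 = 7500000
denominator = 10 * 4 * 50 = 2000
card(S) = 7500000 / 2000 = 3750

3750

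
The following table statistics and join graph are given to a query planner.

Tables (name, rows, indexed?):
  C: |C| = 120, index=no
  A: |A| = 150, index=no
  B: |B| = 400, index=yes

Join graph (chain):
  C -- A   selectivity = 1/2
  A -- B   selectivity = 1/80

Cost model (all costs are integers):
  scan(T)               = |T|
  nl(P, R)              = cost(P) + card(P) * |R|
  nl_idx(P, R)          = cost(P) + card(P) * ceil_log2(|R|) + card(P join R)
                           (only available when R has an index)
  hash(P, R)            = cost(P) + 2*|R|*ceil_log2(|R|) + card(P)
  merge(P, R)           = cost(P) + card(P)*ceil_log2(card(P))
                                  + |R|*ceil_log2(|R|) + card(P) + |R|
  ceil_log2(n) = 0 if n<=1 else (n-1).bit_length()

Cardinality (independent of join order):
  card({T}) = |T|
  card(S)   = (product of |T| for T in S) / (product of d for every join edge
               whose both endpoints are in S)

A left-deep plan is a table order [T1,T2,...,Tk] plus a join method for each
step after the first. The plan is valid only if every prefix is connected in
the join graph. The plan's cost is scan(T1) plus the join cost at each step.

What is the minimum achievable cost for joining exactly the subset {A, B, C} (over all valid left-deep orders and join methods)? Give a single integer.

Selinger DP over subsets of {A,B,C}:
  {C}: scan cost=120, card=120
  {A}: scan cost=150, card=150
  {B}: scan cost=400, card=400
  {AC}: card=9000; try (C,hash)→1980, (A,merge)→2430, (C,merge)→2460, (A,hash)→2640, (A,nl)→18120, (C,nl)→18150; best=1980 via (C,hash)
  {AB}: card=750; try (B,nl_idx)→2250, (A,hash)→3200, (B,merge)→5500, (A,merge)→5750, (B,hash)→7500, (B,nl)→60150 …(+1); best=2250 via (B,nl_idx)
  {ABC}: card=45000; try (C,hash)→4680, (C,merge)→11460, (B,hash)→18180, (C,nl)→92250, (B,nl_idx)→127980, (B,merge)→140980 …(+1); best=4680 via (C,hash)

4680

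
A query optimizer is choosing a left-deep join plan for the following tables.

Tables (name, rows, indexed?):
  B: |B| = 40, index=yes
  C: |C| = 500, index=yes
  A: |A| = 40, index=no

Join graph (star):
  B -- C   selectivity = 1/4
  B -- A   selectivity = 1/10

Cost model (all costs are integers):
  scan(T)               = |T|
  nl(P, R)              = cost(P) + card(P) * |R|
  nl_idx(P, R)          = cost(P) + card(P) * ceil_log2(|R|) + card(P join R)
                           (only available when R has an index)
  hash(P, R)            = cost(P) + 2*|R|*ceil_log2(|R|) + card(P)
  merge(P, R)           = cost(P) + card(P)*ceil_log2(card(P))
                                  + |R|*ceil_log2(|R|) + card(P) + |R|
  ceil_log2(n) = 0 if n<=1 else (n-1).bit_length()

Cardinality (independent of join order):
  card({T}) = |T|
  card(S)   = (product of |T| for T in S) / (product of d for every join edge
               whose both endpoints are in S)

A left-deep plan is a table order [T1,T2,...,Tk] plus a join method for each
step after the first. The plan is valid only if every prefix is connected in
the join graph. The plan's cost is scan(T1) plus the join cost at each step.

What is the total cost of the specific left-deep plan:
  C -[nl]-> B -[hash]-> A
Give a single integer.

25980

step 1: scan C: cost=500, card=500
step 2: join B via nl
    card(P join B) = 500*40/(4) = 5000
    cost = 500 + 500*40 = 20500
step 3: join A via hash
    card(P join A) = 5000*40/(10) = 20000
    cost = 20500 + 2*40*6 + 5000 = 25980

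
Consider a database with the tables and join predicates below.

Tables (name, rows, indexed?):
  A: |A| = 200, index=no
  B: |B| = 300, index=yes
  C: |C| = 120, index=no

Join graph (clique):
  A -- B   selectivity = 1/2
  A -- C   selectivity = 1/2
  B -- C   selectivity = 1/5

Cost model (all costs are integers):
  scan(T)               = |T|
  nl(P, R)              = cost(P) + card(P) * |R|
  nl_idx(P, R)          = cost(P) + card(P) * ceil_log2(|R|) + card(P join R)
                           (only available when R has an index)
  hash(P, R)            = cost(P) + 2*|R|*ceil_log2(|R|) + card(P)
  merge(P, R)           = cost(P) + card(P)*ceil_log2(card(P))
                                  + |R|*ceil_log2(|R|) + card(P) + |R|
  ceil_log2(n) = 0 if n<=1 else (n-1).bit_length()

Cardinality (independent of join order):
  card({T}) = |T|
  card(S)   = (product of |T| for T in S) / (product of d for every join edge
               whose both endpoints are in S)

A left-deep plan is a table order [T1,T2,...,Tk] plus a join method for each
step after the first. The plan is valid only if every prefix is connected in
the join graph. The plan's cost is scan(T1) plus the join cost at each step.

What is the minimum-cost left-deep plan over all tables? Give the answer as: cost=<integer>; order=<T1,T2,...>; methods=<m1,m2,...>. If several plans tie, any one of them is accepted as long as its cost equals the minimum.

Selinger DP (subsets sized 1..n):
  {A}: scan cost=200, card=200
  {B}: scan cost=300, card=300
  {C}: scan cost=120, card=120
  {AB}: card=30000; try (A,hash)→3800, (B,merge)→5000, (A,merge)→5100, (B,hash)→5800, (B,nl_idx)→32000, (B,nl)→60200 …(+1); best=3800 via (A,hash)
  {AC}: card=12000; try (C,hash)→2080, (A,merge)→2880, (C,merge)→2960, (A,hash)→3440, (A,nl)→24120, (C,nl)→24200; best=2080 via (C,hash)
  {BC}: card=7200; try (C,hash)→2280, (B,merge)→4080, (C,merge)→4260, (B,hash)→5640, (B,nl_idx)→8400, (B,nl)→36120 …(+1); best=2280 via (C,hash)
  {ABC}: card=360000; try (A,hash)→12680, (B,hash)→19480, (C,hash)→35480, (A,merge)→104880, (B,merge)→185080, (B,nl_idx)→470080 …(+4); best=12680 via (A,hash)

cost=12680; order=B,C,A; methods=hash,hash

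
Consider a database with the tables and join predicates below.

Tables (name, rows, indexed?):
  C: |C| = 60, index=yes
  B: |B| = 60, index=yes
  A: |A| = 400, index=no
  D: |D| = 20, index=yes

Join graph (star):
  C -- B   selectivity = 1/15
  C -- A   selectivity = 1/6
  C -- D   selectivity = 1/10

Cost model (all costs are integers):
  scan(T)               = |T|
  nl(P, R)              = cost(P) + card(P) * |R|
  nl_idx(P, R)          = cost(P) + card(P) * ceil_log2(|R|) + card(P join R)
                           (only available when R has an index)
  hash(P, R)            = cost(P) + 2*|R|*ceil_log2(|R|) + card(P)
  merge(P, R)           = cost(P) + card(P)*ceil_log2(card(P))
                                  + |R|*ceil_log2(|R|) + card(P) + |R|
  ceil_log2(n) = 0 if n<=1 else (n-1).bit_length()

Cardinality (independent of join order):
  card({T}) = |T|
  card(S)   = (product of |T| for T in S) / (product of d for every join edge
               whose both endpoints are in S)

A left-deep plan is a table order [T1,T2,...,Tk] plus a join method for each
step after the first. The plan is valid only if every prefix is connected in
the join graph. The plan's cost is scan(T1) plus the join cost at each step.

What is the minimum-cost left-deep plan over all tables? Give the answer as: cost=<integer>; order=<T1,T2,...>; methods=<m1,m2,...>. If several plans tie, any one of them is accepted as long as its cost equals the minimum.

cost=8780; order=B,C,D,A; methods=nl_idx,hash,hash

Selinger DP (subsets sized 1..n):
  {C}: scan cost=60, card=60
  {B}: scan cost=60, card=60
  {A}: scan cost=400, card=400
  {D}: scan cost=20, card=20
  {BC}: card=240; try (C,nl_idx)→660, (B,nl_idx)→660, (C,hash)→840, (B,hash)→840, (C,merge)→900, (B,merge)→900 …(+2); best=660 via (C,nl_idx)
  {AC}: card=4000; try (C,hash)→1520, (A,merge)→4480, (C,merge)→4820, (C,nl_idx)→6800, (A,hash)→7320, (A,nl)→24060 …(+1); best=1520 via (C,hash)
  {CD}: card=120; try (C,nl_idx)→260, (D,hash)→320, (D,nl_idx)→480, (C,merge)→560, (D,merge)→600, (C,hash)→760 …(+2); best=260 via (C,nl_idx)
  {ABC}: card=16000; try (B,hash)→6240, (A,merge)→6820, (A,hash)→8100, (B,nl_idx)→41520, (B,merge)→53940, (A,nl)→96660 …(+1); best=6240 via (B,hash)
  {BCD}: card=480; try (D,hash)→1100, (B,hash)→1100, (B,nl_idx)→1460, (B,merge)→1640, (D,nl_idx)→2340, (D,merge)→2940 …(+2); best=1100 via (D,hash)
  {ACD}: card=8000; try (A,merge)→5220, (D,hash)→5720, (A,hash)→7580, (D,nl_idx)→29520, (A,nl)→48260, (D,merge)→53640 …(+1); best=5220 via (A,merge)
  {ABCD}: card=32000; try (A,hash)→8780, (A,merge)→9900, (B,hash)→13940, (D,hash)→22440, (B,nl_idx)→85220, (B,merge)→117640 …(+5); best=8780 via (A,hash)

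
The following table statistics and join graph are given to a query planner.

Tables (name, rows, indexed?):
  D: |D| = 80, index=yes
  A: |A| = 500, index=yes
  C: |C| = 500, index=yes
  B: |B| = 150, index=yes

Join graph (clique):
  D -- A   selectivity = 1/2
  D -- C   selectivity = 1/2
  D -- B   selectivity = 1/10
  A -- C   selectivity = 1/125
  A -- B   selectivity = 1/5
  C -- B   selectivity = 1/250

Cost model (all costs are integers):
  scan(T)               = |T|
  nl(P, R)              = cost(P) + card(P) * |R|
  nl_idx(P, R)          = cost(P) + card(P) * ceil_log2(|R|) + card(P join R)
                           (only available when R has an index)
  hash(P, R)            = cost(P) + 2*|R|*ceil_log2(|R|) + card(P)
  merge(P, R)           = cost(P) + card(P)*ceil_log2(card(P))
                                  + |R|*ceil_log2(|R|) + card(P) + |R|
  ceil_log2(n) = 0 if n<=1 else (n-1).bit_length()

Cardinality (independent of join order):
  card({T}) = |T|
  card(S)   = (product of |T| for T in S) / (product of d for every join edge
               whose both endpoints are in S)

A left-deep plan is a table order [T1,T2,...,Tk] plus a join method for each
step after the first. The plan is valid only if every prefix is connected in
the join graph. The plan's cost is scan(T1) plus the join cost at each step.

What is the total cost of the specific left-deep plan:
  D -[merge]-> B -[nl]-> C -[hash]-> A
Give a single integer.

612270

step 1: scan D: cost=80, card=80
step 2: join B via merge
    card(P join B) = 80*150/(10) = 1200
    cost = 80 + 80*7 + 150*8 + 80 + 150 = 2070
step 3: join C via nl
    card(P join C) = 1200*500/(2*250) = 1200
    cost = 2070 + 1200*500 = 602070
step 4: join A via hash
    card(P join A) = 1200*500/(2*125*5) = 480
    cost = 602070 + 2*500*9 + 1200 = 612270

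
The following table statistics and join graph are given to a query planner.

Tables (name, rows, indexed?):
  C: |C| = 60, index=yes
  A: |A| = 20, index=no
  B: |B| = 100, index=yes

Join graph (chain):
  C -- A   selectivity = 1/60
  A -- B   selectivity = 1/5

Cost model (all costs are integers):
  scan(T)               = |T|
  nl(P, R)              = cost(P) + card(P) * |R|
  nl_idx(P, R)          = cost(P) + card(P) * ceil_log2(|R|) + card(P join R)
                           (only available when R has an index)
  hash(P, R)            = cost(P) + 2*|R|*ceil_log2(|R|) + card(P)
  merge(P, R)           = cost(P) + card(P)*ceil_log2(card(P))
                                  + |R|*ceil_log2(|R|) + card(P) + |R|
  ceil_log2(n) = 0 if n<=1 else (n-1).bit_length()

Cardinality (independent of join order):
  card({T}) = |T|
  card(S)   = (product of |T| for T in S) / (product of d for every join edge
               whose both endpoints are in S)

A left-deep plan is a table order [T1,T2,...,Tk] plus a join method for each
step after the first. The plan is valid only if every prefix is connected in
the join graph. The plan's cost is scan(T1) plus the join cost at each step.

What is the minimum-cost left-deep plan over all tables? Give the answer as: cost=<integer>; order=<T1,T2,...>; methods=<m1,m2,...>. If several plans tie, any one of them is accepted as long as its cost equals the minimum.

Selinger DP (subsets sized 1..n):
  {C}: scan cost=60, card=60
  {A}: scan cost=20, card=20
  {B}: scan cost=100, card=100
  {AC}: card=20; try (C,nl_idx)→160, (A,hash)→320, (C,merge)→560, (A,merge)→600, (C,hash)→760, (C,nl)→1220 …(+1); best=160 via (C,nl_idx)
  {AB}: card=400; try (A,hash)→400, (B,nl_idx)→560, (B,merge)→940, (A,merge)→1020, (B,hash)→1440, (B,nl)→2020 …(+1); best=400 via (A,hash)
  {ABC}: card=400; try (B,nl_idx)→700, (B,merge)→1080, (C,hash)→1520, (B,hash)→1580, (B,nl)→2160, (C,nl_idx)→3200 …(+2); best=700 via (B,nl_idx)

cost=700; order=A,C,B; methods=nl_idx,nl_idx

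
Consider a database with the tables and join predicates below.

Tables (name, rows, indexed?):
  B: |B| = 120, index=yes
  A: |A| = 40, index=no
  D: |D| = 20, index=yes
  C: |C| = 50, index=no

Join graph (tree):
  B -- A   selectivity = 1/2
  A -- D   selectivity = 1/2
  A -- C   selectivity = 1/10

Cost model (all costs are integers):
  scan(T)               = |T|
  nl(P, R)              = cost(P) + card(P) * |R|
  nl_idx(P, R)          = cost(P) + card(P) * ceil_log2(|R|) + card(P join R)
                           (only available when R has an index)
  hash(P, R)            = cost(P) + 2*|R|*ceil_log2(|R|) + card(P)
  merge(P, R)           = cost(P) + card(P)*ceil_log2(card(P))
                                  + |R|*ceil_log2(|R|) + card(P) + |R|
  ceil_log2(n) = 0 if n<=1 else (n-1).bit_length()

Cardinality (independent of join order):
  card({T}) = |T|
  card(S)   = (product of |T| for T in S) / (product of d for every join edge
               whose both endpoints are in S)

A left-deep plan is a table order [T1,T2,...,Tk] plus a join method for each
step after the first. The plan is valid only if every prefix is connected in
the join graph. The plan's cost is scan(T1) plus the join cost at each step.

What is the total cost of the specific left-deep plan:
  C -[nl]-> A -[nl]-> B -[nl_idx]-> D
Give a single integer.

step 1: scan C: cost=50, card=50
step 2: join A via nl
    card(P join A) = 50*40/(10) = 200
    cost = 50 + 50*40 = 2050
step 3: join B via nl
    card(P join B) = 200*120/(2) = 12000
    cost = 2050 + 200*120 = 26050
step 4: join D via nl_idx
    card(P join D) = 12000*20/(2) = 120000
    cost = 26050 + 12000*5 + 120000 = 206050

206050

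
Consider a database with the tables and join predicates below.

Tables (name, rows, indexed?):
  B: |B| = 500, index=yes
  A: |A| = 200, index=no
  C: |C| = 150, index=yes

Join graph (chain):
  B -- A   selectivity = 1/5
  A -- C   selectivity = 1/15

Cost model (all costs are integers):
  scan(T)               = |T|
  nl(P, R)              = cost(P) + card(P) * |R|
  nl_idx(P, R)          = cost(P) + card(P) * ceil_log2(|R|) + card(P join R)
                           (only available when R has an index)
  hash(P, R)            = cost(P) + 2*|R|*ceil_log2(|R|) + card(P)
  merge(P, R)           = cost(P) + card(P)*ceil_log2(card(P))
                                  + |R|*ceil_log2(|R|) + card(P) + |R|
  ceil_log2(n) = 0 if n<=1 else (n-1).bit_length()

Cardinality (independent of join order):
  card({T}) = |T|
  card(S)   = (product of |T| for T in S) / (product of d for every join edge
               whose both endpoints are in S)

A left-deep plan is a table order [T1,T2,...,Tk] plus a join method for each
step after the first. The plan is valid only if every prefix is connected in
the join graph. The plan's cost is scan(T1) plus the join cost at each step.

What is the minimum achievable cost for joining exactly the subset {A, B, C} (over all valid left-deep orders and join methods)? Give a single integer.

Selinger DP over subsets of {A,B,C}:
  {B}: scan cost=500, card=500
  {A}: scan cost=200, card=200
  {C}: scan cost=150, card=150
  {AB}: card=20000; try (A,hash)→4200, (B,merge)→7000, (A,merge)→7300, (B,hash)→9400, (B,nl_idx)→22000, (B,nl)→100200 …(+1); best=4200 via (A,hash)
  {AC}: card=2000; try (C,hash)→2800, (A,merge)→3300, (C,merge)→3350, (A,hash)→3500, (C,nl_idx)→3800, (A,nl)→30150 …(+1); best=2800 via (C,hash)
  {ABC}: card=200000; try (B,hash)→13800, (C,hash)→26600, (B,merge)→31800, (B,nl_idx)→220800, (C,merge)→325550, (C,nl_idx)→364200 …(+2); best=13800 via (B,hash)

13800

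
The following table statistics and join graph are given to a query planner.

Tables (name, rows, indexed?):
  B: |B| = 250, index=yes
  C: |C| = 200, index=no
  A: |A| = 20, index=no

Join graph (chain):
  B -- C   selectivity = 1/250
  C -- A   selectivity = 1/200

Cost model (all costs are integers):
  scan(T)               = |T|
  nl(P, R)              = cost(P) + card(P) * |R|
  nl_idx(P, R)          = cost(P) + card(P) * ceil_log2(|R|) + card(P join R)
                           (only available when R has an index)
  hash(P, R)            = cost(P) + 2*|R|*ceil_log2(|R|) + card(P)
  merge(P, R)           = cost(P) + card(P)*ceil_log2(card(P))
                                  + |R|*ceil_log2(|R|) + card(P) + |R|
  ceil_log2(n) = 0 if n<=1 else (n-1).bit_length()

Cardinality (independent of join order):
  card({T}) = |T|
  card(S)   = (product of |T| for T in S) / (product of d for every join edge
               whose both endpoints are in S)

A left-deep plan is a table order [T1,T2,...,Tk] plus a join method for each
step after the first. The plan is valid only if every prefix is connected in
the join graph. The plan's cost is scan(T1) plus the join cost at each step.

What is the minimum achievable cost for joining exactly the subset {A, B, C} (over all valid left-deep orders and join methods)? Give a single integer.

780

Selinger DP over subsets of {A,B,C}:
  {B}: scan cost=250, card=250
  {C}: scan cost=200, card=200
  {A}: scan cost=20, card=20
  {BC}: card=200; try (B,nl_idx)→2000, (C,hash)→3700, (B,merge)→4250, (C,merge)→4300, (B,hash)→4400, (B,nl)→50200 …(+1); best=2000 via (B,nl_idx)
  {AC}: card=20; try (A,hash)→600, (C,merge)→1940, (A,merge)→2120, (C,hash)→3240, (C,nl)→4020, (A,nl)→4200; best=600 via (A,hash)
  {ABC}: card=20; try (B,nl_idx)→780, (A,hash)→2400, (B,merge)→2970, (A,merge)→3920, (B,hash)→4620, (B,nl)→5600 …(+1); best=780 via (B,nl_idx)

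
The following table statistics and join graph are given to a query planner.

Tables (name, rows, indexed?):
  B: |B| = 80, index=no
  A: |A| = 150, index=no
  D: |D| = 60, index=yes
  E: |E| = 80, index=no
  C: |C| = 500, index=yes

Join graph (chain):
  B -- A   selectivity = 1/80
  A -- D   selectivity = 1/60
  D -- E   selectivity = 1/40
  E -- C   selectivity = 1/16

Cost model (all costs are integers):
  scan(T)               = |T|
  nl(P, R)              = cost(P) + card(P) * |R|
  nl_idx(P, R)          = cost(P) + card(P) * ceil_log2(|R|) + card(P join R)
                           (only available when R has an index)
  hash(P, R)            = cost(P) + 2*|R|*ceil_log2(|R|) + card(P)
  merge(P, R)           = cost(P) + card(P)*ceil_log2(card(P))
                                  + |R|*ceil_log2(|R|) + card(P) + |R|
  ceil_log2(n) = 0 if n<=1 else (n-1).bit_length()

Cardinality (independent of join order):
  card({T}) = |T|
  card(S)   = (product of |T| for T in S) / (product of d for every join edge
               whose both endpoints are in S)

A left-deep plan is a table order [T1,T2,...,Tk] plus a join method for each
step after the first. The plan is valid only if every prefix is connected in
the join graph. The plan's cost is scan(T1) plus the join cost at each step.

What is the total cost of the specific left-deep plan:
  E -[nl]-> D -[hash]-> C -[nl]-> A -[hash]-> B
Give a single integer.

586995

step 1: scan E: cost=80, card=80
step 2: join D via nl
    card(P join D) = 80*60/(40) = 120
    cost = 80 + 80*60 = 4880
step 3: join C via hash
    card(P join C) = 120*500/(16) = 3750
    cost = 4880 + 2*500*9 + 120 = 14000
step 4: join A via nl
    card(P join A) = 3750*150/(60) = 9375
    cost = 14000 + 3750*150 = 576500
step 5: join B via hash
    card(P join B) = 9375*80/(80) = 9375
    cost = 576500 + 2*80*7 + 9375 = 586995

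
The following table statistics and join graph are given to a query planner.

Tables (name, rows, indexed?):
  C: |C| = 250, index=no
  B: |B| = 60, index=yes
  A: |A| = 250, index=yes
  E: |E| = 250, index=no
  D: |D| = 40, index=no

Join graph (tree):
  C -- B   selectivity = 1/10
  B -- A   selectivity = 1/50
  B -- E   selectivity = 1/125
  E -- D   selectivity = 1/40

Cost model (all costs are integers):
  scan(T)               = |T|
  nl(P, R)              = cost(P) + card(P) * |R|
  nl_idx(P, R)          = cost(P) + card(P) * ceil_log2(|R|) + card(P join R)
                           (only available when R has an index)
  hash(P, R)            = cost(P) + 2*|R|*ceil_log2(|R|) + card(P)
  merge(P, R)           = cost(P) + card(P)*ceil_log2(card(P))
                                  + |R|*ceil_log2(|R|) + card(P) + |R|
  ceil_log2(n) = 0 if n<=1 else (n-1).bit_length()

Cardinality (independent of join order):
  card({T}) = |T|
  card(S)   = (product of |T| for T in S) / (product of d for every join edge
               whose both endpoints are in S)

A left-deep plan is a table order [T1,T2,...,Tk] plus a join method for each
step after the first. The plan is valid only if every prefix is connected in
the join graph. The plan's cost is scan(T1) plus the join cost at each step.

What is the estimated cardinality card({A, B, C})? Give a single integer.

7500

Tables in S: A(250), B(60), C(250)
Edges inside S: C-B(d=10), B-A(d=50)
numerator = 250 * 60 * 250 = 3750000
denominator = 10 * 50 = 500
card(S) = 3750000 / 500 = 7500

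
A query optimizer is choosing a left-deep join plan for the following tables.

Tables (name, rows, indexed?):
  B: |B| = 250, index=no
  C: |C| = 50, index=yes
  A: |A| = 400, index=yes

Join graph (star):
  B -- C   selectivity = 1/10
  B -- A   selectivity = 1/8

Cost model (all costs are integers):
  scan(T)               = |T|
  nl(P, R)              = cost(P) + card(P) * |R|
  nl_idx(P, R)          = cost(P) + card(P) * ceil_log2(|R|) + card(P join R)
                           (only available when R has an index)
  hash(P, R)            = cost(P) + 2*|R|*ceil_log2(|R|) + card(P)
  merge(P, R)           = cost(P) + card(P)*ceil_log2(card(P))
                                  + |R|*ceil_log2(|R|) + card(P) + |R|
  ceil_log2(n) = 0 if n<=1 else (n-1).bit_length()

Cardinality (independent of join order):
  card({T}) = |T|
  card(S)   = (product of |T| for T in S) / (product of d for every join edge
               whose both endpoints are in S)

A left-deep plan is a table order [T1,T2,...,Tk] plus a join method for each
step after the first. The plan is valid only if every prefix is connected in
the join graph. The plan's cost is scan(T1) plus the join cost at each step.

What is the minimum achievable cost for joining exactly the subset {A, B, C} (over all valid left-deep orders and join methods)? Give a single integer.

Selinger DP over subsets of {A,B,C}:
  {B}: scan cost=250, card=250
  {C}: scan cost=50, card=50
  {A}: scan cost=400, card=400
  {BC}: card=1250; try (C,hash)→1100, (B,merge)→2650, (C,merge)→2850, (C,nl_idx)→3000, (B,hash)→4100, (B,nl)→12550 …(+1); best=1100 via (C,hash)
  {AB}: card=12500; try (B,hash)→4800, (A,merge)→6500, (B,merge)→6650, (A,hash)→7700, (A,nl_idx)→15000, (A,nl)→100250 …(+1); best=4800 via (B,hash)
  {ABC}: card=62500; try (A,hash)→9550, (C,hash)→17900, (A,merge)→20100, (A,nl_idx)→74850, (C,nl_idx)→142300, (C,merge)→192650 …(+2); best=9550 via (A,hash)

9550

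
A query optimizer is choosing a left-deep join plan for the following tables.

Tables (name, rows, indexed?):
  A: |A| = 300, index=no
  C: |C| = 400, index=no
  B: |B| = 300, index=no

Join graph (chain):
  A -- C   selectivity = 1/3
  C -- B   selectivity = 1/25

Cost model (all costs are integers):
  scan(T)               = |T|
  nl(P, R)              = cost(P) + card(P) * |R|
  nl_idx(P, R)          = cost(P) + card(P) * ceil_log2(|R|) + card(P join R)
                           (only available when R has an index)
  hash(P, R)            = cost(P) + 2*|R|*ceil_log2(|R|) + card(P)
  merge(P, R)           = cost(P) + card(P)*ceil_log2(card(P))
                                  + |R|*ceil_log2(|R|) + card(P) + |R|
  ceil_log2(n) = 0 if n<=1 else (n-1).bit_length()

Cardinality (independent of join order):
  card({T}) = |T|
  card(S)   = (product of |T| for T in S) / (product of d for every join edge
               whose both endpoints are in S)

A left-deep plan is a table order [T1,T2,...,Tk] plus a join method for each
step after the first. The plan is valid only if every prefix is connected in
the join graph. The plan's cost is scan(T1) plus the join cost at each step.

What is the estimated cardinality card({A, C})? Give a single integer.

Tables in S: A(300), C(400)
Edges inside S: A-C(d=3)
numerator = 300 * 400 = 120000
denominator = 3 = 3
card(S) = 120000 / 3 = 40000

40000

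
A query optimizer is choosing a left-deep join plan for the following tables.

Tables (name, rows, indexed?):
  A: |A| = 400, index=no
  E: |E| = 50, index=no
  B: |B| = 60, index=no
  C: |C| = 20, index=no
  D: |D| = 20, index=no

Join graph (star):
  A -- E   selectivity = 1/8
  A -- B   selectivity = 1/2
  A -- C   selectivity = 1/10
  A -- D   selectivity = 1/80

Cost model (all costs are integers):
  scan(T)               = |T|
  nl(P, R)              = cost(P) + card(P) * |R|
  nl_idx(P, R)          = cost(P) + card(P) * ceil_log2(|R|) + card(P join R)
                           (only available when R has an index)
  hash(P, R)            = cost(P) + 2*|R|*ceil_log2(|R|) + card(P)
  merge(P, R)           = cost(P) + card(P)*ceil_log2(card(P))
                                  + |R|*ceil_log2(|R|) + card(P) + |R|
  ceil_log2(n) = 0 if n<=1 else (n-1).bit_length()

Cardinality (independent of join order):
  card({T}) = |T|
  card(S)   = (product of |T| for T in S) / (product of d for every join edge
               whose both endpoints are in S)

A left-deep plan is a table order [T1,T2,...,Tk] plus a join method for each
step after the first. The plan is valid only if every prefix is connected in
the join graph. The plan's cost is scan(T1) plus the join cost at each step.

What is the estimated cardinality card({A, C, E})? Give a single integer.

Tables in S: A(400), C(20), E(50)
Edges inside S: A-E(d=8), A-C(d=10)
numerator = 400 * 20 * 50 = 400000
denominator = 8 * 10 = 80
card(S) = 400000 / 80 = 5000

5000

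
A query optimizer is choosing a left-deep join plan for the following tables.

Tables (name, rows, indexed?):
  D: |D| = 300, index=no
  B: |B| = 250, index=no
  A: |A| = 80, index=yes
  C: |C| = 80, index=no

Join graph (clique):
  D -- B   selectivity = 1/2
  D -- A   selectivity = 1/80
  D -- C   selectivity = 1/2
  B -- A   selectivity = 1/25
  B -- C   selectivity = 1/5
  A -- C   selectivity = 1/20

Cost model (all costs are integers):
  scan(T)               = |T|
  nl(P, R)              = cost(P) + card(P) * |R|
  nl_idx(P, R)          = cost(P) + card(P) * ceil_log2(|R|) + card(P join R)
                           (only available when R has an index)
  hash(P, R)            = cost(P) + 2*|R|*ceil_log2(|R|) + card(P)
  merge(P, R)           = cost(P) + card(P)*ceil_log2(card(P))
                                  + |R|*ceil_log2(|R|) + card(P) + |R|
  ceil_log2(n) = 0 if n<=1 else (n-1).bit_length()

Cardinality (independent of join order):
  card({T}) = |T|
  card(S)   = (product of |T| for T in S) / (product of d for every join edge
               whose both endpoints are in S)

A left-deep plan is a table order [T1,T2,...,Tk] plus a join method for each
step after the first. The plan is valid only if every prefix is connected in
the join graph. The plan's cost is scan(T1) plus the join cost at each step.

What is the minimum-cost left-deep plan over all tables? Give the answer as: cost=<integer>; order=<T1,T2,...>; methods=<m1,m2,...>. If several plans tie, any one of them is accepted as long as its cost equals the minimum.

Selinger DP (subsets sized 1..n):
  {D}: scan cost=300, card=300
  {B}: scan cost=250, card=250
  {A}: scan cost=80, card=80
  {C}: scan cost=80, card=80
  {BD}: card=37500; try (B,hash)→4600, (D,merge)→5500, (B,merge)→5550, (D,hash)→5900, (D,nl)→75250, (B,nl)→75300; best=4600 via (B,hash)
  {AD}: card=300; try (A,hash)→1720, (A,nl_idx)→2700, (D,merge)→3720, (A,merge)→3940, (D,hash)→5560, (D,nl)→24080 …(+1); best=1720 via (A,hash)
  {CD}: card=12000; try (C,hash)→1720, (D,merge)→3720, (C,merge)→3940, (D,hash)→5560, (D,nl)→24080, (C,nl)→24300; best=1720 via (C,hash)
  {AB}: card=800; try (A,hash)→1620, (A,nl_idx)→2800, (B,merge)→2970, (A,merge)→3140, (B,hash)→4160, (B,nl)→20080 …(+1); best=1620 via (A,hash)
  {BC}: card=4000; try (C,hash)→1620, (B,merge)→2970, (C,merge)→3140, (B,hash)→4160, (B,nl)→20080, (C,nl)→20250; best=1620 via (C,hash)
  {AC}: card=320; try (A,nl_idx)→960, (C,hash)→1280, (A,hash)→1280, (C,merge)→1360, (A,merge)→1360, (C,nl)→6480 …(+1); best=960 via (A,nl_idx)
  {ABD}: card=1500; try (B,hash)→6020, (B,merge)→6970, (D,hash)→7820, (D,merge)→13420, (A,hash)→43220, (B,nl)→76720 …(+4); best=6020 via (B,hash)
  {BCD}: card=300000; try (D,hash)→11020, (B,hash)→17720, (C,hash)→43220, (D,merge)→56620, (B,merge)→183970, (C,merge)→642740 …(+3); best=11020 via (D,hash)
  {ACD}: card=600; try (C,hash)→3140, (C,merge)→5360, (D,hash)→6680, (D,merge)→7160, (A,hash)→14840, (C,nl)→25720 …(+4); best=3140 via (C,hash)
  {ABC}: card=640; try (C,hash)→3540, (B,hash)→5280, (B,merge)→6410, (A,hash)→6740, (C,merge)→11060, (A,nl_idx)→30260 …(+4); best=3540 via (C,hash)
  {ABCD}: card=600; try (B,hash)→7740, (C,hash)→8640, (D,hash)→9580, (B,merge)→11990, (D,merge)→13580, (C,merge)→24660 …(+7); best=7740 via (B,hash)

cost=7740; order=D,A,C,B; methods=hash,hash,hash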